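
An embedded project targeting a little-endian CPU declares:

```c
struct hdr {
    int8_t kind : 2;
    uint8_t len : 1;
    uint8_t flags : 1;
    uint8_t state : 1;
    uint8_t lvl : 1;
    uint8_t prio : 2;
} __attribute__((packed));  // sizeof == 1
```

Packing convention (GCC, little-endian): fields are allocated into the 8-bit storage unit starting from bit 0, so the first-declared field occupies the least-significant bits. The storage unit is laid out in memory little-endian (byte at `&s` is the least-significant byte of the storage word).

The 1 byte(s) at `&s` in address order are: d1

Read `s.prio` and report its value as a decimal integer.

[0]=0xd1 (little-endian) → word 0xd1
kind [0+:2] = (word>>0) & 0x3 = 1
len [2+:1] = (word>>2) & 0x1 = 0
flags [3+:1] = (word>>3) & 0x1 = 0
state [4+:1] = (word>>4) & 0x1 = 1
lvl [5+:1] = (word>>5) & 0x1 = 0
prio [6+:2] = (word>>6) & 0x3 = 3  ←

3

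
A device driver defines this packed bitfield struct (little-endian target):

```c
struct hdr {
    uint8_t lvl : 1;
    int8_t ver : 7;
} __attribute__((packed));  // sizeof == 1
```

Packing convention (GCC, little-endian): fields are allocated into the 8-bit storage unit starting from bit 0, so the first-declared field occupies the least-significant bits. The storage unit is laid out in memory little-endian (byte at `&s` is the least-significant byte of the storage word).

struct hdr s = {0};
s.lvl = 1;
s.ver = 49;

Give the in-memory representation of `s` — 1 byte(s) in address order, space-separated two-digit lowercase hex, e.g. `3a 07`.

lvl (1b) val=1 bits=0x1 at bit 0: 0x01
ver (7b) val=49 bits=0x31 at bit 1: 0x63
word = 0x63 → little-endian bytes:
  [0]=0x63

63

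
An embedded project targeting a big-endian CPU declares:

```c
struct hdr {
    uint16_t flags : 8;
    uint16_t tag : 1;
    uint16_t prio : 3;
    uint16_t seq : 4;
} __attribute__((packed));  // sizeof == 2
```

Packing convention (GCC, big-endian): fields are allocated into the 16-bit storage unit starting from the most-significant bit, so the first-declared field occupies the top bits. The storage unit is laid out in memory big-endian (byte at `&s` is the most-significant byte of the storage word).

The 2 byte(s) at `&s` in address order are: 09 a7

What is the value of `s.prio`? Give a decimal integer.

2

[0]=0x09 [1]=0xa7 (big-endian) → word 0x09a7
flags:8 @ bit 8 → (0x09a7>>8)&0xff = 0x9
tag:1 @ bit 7 → (0x09a7>>7)&0x1 = 0x1
prio:3 @ bit 4 → (0x09a7>>4)&0x7 = 0x2  ←
seq:4 @ bit 0 → (0x09a7>>0)&0xf = 0x7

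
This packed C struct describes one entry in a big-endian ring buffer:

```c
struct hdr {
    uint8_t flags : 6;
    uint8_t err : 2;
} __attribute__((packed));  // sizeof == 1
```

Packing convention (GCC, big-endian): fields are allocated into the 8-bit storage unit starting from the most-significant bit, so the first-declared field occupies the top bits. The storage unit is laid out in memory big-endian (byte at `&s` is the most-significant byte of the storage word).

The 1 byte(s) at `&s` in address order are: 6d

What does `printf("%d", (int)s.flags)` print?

27

[0]=0x6d (big-endian) → word 0x6d
flags:6 @ bit 2 → (0x6d>>2)&0x3f = 0x1b  ←
err:2 @ bit 0 → (0x6d>>0)&0x3 = 0x1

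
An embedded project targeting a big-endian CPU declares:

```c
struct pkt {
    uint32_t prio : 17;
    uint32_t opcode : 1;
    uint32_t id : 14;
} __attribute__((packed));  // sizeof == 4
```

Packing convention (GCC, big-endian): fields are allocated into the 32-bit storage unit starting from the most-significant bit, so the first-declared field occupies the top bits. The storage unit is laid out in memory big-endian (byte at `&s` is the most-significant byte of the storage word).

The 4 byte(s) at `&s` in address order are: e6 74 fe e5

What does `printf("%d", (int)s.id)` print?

[0]=0xe6 [1]=0x74 [2]=0xfe [3]=0xe5 (big-endian) → word 0xe674fee5
prio:17 @ bit 15 → (0xe674fee5>>15)&0x1ffff = 0x1cce9
opcode:1 @ bit 14 → (0xe674fee5>>14)&0x1 = 0x1
id:14 @ bit 0 → (0xe674fee5>>0)&0x3fff = 0x3ee5  ←

16101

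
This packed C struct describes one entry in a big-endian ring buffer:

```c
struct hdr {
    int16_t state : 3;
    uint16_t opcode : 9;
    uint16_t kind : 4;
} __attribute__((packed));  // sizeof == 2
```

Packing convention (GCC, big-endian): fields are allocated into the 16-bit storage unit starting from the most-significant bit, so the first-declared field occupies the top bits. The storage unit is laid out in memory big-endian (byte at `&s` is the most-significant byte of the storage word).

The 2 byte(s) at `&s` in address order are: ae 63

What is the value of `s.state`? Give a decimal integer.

-3

[0]=0xae [1]=0x63 (big-endian) → word 0xae63
state [13+:3] = (word>>13) & 0x7 = 5  ←
opcode [4+:9] = (word>>4) & 0x1ff = 230
kind [0+:4] = (word>>0) & 0xf = 3
state signed 3b, MSB=1: 5 - 8 = -3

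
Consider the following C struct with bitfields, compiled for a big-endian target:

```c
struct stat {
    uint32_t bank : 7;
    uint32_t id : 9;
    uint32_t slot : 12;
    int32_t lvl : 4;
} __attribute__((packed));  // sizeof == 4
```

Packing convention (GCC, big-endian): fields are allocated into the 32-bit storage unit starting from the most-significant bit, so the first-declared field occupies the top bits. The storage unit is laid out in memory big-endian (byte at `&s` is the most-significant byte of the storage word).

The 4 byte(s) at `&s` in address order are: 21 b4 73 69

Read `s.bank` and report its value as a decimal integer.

[0]=0x21 [1]=0xb4 [2]=0x73 [3]=0x69 (big-endian) → word 0x21b47369
bank [25+:7] = (word>>25) & 0x7f = 16  ←
id [16+:9] = (word>>16) & 0x1ff = 436
slot [4+:12] = (word>>4) & 0xfff = 1846
lvl [0+:4] = (word>>0) & 0xf = 9

16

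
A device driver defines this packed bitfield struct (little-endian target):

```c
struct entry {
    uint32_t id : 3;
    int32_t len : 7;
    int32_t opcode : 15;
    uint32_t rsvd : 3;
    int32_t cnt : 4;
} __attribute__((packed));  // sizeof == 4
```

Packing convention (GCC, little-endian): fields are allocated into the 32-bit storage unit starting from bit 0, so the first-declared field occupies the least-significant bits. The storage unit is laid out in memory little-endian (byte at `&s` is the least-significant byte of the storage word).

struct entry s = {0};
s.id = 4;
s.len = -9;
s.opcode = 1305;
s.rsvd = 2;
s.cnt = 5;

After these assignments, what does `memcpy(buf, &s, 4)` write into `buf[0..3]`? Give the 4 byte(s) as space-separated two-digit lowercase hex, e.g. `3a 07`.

bc 67 14 54

id:3 = 4 → 0x4 << 0 → word 0x00000004
len:7 = -9 → 0x77 << 3 → word 0x000003bc
opcode:15 = 1305 → 0x519 << 10 → word 0x001467bc
rsvd:3 = 2 → 0x2 << 25 → word 0x041467bc
cnt:4 = 5 → 0x5 << 28 → word 0x541467bc
word = 0x541467bc → little-endian bytes:
  [0]=0xbc  [1]=0x67  [2]=0x14  [3]=0x54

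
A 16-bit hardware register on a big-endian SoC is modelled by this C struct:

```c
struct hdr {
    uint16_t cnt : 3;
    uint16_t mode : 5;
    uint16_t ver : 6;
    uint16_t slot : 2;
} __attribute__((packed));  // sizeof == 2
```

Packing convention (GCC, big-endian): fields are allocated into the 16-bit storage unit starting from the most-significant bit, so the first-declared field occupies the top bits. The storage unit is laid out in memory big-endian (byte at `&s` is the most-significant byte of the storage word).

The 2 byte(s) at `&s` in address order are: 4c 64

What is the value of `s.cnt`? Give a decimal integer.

2

[0]=0x4c [1]=0x64 (big-endian) → word 0x4c64
cnt:3 @ bit 13 → (0x4c64>>13)&0x7 = 0x2  ←
mode:5 @ bit 8 → (0x4c64>>8)&0x1f = 0xc
ver:6 @ bit 2 → (0x4c64>>2)&0x3f = 0x19
slot:2 @ bit 0 → (0x4c64>>0)&0x3 = 0x0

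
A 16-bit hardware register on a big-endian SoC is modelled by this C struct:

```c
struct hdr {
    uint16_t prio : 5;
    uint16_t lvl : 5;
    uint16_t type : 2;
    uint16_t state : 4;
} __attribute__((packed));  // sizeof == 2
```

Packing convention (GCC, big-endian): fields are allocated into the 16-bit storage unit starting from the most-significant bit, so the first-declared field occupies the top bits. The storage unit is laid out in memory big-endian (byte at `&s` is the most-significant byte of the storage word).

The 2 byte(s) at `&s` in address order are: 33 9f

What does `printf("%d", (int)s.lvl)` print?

14

[0]=0x33 [1]=0x9f (big-endian) → word 0x339f
prio [11+:5] = (word>>11) & 0x1f = 6
lvl [6+:5] = (word>>6) & 0x1f = 14  ←
type [4+:2] = (word>>4) & 0x3 = 1
state [0+:4] = (word>>0) & 0xf = 15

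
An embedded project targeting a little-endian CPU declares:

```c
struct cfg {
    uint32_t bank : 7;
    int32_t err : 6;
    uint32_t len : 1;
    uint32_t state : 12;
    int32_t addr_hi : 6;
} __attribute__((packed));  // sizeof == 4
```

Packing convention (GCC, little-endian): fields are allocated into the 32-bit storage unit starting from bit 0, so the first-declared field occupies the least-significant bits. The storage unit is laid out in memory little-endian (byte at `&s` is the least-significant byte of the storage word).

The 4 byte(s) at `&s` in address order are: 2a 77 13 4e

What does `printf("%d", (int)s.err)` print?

[0]=0x2a [1]=0x77 [2]=0x13 [3]=0x4e (little-endian) → word 0x4e13772a
bank [0+:7] = (word>>0) & 0x7f = 42
err [7+:6] = (word>>7) & 0x3f = 46  ←
len [13+:1] = (word>>13) & 0x1 = 1
state [14+:12] = (word>>14) & 0xfff = 2125
addr_hi [26+:6] = (word>>26) & 0x3f = 19
err signed 6b, MSB=1: 46 - 64 = -18

-18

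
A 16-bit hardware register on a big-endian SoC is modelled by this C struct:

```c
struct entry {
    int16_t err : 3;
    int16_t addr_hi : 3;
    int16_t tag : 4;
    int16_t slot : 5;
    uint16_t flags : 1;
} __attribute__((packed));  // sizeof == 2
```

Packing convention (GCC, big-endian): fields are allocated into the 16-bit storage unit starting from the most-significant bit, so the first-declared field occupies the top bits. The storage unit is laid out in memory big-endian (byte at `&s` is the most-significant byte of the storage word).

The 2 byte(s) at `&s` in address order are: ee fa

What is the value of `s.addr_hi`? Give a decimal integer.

[0]=0xee [1]=0xfa (big-endian) → word 0xeefa
err:3 @ bit 13 → (0xeefa>>13)&0x7 = 0x7
addr_hi:3 @ bit 10 → (0xeefa>>10)&0x7 = 0x3  ←
tag:4 @ bit 6 → (0xeefa>>6)&0xf = 0xb
slot:5 @ bit 1 → (0xeefa>>1)&0x1f = 0x1d
flags:1 @ bit 0 → (0xeefa>>0)&0x1 = 0x0
addr_hi signed 3b, MSB=0: value = 3

3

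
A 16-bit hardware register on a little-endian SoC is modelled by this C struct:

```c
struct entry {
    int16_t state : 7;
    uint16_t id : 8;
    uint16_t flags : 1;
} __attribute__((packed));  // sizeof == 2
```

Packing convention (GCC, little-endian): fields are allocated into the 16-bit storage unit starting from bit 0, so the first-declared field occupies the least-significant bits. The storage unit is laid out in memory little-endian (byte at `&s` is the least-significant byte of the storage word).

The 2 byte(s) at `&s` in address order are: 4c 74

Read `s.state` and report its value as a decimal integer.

[0]=0x4c [1]=0x74 (little-endian) → word 0x744c
state:7 @ bit 0 → (0x744c>>0)&0x7f = 0x4c  ←
id:8 @ bit 7 → (0x744c>>7)&0xff = 0xe8
flags:1 @ bit 15 → (0x744c>>15)&0x1 = 0x0
state signed 7b, MSB=1: 76 - 128 = -52

-52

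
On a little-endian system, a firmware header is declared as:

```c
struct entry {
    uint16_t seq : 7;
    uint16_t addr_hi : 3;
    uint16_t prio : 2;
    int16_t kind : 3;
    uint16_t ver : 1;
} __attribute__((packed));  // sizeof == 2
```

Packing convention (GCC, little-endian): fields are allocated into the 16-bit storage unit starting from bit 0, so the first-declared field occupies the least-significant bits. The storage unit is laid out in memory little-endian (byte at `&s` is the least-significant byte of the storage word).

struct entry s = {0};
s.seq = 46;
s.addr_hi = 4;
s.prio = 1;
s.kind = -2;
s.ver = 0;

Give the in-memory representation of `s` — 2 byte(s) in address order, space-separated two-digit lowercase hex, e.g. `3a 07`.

seq:7 = 46 → 0x2e << 0 → word 0x002e
addr_hi:3 = 4 → 0x4 << 7 → word 0x022e
prio:2 = 1 → 0x1 << 10 → word 0x062e
kind:3 = -2 → 0x6 << 12 → word 0x662e
ver:1 = 0 → 0x0 << 15 → word 0x662e
word = 0x662e → little-endian bytes:
  [0]=0x2e  [1]=0x66

2e 66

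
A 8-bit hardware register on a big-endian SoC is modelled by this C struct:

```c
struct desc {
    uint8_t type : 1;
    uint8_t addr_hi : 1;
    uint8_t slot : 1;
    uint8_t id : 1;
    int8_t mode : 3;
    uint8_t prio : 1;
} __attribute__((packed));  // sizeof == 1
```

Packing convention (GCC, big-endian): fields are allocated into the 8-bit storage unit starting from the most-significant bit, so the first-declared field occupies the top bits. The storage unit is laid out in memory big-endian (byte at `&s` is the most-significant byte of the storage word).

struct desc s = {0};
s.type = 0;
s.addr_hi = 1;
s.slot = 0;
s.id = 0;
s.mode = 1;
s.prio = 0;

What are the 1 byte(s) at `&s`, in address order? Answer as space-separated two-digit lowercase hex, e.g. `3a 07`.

type (1b) val=0 bits=0x0 at bit 7: 0x00
addr_hi (1b) val=1 bits=0x1 at bit 6: 0x40
slot (1b) val=0 bits=0x0 at bit 5: 0x40
id (1b) val=0 bits=0x0 at bit 4: 0x40
mode (3b) val=1 bits=0x1 at bit 1: 0x42
prio (1b) val=0 bits=0x0 at bit 0: 0x42
word = 0x42 → big-endian bytes:
  [0]=0x42

42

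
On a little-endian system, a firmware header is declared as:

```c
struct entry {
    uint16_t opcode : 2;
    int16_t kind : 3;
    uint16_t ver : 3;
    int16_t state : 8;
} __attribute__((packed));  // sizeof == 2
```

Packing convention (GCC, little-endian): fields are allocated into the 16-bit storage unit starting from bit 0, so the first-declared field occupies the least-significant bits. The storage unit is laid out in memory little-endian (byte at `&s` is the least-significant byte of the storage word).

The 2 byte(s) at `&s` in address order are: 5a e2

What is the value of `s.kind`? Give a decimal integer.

-2

[0]=0x5a [1]=0xe2 (little-endian) → word 0xe25a
opcode:2 @ bit 0 → (0xe25a>>0)&0x3 = 0x2
kind:3 @ bit 2 → (0xe25a>>2)&0x7 = 0x6  ←
ver:3 @ bit 5 → (0xe25a>>5)&0x7 = 0x2
state:8 @ bit 8 → (0xe25a>>8)&0xff = 0xe2
kind signed 3b, MSB=1: 6 - 8 = -2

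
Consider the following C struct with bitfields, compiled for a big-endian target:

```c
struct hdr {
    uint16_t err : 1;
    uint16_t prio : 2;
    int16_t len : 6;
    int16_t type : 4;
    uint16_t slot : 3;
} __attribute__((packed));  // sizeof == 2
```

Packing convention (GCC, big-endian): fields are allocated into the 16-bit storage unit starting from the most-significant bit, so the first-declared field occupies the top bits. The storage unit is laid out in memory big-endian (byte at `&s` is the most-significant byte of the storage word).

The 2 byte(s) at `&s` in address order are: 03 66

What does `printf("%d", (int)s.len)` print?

6

[0]=0x03 [1]=0x66 (big-endian) → word 0x0366
err:1 @ bit 15 → (0x0366>>15)&0x1 = 0x0
prio:2 @ bit 13 → (0x0366>>13)&0x3 = 0x0
len:6 @ bit 7 → (0x0366>>7)&0x3f = 0x6  ←
type:4 @ bit 3 → (0x0366>>3)&0xf = 0xc
slot:3 @ bit 0 → (0x0366>>0)&0x7 = 0x6
len signed 6b, MSB=0: value = 6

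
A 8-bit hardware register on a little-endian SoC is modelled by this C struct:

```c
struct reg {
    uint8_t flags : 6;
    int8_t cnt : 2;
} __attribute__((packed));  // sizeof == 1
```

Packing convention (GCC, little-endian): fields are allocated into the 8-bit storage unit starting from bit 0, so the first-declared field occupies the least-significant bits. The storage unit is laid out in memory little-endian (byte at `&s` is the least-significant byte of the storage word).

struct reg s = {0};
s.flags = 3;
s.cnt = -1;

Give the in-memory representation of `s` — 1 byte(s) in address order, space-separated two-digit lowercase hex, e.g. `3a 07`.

c3

[0+:6] flags=3 & 0x3f = 0x3; word=0x03
[6+:2] cnt=-1 & 0x3 = 0x3; word=0xc3
word = 0xc3 → little-endian bytes:
  [0]=0xc3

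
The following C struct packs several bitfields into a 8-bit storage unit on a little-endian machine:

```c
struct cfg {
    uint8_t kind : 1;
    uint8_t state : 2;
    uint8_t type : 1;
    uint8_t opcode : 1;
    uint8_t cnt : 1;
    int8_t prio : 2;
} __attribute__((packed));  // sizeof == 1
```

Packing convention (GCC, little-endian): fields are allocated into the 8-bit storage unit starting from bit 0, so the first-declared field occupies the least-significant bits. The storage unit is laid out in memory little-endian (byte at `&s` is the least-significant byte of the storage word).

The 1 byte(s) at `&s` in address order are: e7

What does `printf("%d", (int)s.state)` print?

[0]=0xe7 (little-endian) → word 0xe7
kind:1 @ bit 0 → (0xe7>>0)&0x1 = 0x1
state:2 @ bit 1 → (0xe7>>1)&0x3 = 0x3  ←
type:1 @ bit 3 → (0xe7>>3)&0x1 = 0x0
opcode:1 @ bit 4 → (0xe7>>4)&0x1 = 0x0
cnt:1 @ bit 5 → (0xe7>>5)&0x1 = 0x1
prio:2 @ bit 6 → (0xe7>>6)&0x3 = 0x3

3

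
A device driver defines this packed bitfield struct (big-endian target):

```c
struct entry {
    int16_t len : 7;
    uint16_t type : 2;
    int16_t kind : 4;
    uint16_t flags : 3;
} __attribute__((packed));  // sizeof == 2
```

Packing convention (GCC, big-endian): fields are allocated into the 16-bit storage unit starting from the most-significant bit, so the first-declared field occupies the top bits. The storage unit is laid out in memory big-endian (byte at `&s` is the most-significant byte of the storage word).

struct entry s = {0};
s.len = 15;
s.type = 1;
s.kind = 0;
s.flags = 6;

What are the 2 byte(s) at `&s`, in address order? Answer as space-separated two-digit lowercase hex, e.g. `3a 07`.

1e 86

[9+:7] len=15 & 0x7f = 0xf; word=0x1e00
[7+:2] type=1 & 0x3 = 0x1; word=0x1e80
[3+:4] kind=0 & 0xf = 0x0; word=0x1e80
[0+:3] flags=6 & 0x7 = 0x6; word=0x1e86
word = 0x1e86 → big-endian bytes:
  [0]=0x1e  [1]=0x86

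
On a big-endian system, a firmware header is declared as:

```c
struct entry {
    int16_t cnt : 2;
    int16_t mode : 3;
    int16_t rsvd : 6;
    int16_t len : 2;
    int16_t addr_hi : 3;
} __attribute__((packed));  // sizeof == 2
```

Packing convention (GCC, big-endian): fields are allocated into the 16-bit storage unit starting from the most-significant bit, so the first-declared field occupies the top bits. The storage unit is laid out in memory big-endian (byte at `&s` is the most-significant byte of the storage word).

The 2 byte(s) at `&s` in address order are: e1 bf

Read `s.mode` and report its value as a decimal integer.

-4

[0]=0xe1 [1]=0xbf (big-endian) → word 0xe1bf
cnt [14+:2] = (word>>14) & 0x3 = 3
mode [11+:3] = (word>>11) & 0x7 = 4  ←
rsvd [5+:6] = (word>>5) & 0x3f = 13
len [3+:2] = (word>>3) & 0x3 = 3
addr_hi [0+:3] = (word>>0) & 0x7 = 7
mode signed 3b, MSB=1: 4 - 8 = -4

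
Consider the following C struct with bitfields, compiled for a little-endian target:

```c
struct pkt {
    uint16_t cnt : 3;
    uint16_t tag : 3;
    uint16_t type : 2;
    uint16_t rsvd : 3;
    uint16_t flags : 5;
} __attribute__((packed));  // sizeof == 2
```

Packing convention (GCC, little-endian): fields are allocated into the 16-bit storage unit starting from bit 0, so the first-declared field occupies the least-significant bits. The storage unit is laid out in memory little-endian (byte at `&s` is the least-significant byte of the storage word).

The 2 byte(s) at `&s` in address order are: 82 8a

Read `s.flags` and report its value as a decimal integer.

[0]=0x82 [1]=0x8a (little-endian) → word 0x8a82
cnt [0+:3] = (word>>0) & 0x7 = 2
tag [3+:3] = (word>>3) & 0x7 = 0
type [6+:2] = (word>>6) & 0x3 = 2
rsvd [8+:3] = (word>>8) & 0x7 = 2
flags [11+:5] = (word>>11) & 0x1f = 17  ←

17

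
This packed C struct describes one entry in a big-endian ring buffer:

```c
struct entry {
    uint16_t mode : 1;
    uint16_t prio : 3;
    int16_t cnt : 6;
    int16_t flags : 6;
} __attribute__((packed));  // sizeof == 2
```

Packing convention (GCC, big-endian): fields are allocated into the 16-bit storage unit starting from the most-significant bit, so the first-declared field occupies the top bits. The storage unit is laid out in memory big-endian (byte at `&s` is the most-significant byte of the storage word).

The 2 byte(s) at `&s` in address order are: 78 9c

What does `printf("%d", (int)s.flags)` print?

28

[0]=0x78 [1]=0x9c (big-endian) → word 0x789c
mode [15+:1] = (word>>15) & 0x1 = 0
prio [12+:3] = (word>>12) & 0x7 = 7
cnt [6+:6] = (word>>6) & 0x3f = 34
flags [0+:6] = (word>>0) & 0x3f = 28  ←
flags signed 6b, MSB=0: value = 28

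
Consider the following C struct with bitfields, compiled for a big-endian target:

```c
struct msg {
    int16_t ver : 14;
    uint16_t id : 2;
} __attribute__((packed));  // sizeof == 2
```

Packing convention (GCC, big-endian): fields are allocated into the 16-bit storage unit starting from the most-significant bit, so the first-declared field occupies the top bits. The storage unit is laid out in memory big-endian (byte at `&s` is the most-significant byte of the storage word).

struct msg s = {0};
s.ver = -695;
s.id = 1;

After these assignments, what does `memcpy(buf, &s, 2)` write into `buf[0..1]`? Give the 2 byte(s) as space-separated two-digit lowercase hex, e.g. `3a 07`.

f5 25

ver:14 = -695 → 0x3d49 << 2 → word 0xf524
id:2 = 1 → 0x1 << 0 → word 0xf525
word = 0xf525 → big-endian bytes:
  [0]=0xf5  [1]=0x25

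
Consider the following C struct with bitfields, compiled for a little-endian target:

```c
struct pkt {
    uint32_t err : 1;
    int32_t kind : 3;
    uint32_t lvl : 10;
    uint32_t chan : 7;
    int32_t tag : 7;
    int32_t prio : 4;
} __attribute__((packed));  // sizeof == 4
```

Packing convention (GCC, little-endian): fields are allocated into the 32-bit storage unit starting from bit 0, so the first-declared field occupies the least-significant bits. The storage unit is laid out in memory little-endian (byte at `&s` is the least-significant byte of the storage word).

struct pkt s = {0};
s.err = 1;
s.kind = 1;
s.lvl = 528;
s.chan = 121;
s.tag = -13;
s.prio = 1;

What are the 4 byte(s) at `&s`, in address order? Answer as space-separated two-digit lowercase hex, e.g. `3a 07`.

err:1 = 1 → 0x1 << 0 → word 0x00000001
kind:3 = 1 → 0x1 << 1 → word 0x00000003
lvl:10 = 528 → 0x210 << 4 → word 0x00002103
chan:7 = 121 → 0x79 << 14 → word 0x001e6103
tag:7 = -13 → 0x73 << 21 → word 0x0e7e6103
prio:4 = 1 → 0x1 << 28 → word 0x1e7e6103
word = 0x1e7e6103 → little-endian bytes:
  [0]=0x03  [1]=0x61  [2]=0x7e  [3]=0x1e

03 61 7e 1e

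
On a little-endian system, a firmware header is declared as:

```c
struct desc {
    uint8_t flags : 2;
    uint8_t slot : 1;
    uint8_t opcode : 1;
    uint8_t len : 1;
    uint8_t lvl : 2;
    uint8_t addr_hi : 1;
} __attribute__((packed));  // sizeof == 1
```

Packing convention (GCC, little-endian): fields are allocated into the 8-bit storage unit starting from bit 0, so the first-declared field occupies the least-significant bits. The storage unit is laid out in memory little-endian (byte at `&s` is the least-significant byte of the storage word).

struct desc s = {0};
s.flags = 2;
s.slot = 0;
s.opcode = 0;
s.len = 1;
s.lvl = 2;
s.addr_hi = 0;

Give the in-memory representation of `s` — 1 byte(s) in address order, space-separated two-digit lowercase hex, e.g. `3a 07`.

[0+:2] flags=2 & 0x3 = 0x2; word=0x02
[2+:1] slot=0 & 0x1 = 0x0; word=0x02
[3+:1] opcode=0 & 0x1 = 0x0; word=0x02
[4+:1] len=1 & 0x1 = 0x1; word=0x12
[5+:2] lvl=2 & 0x3 = 0x2; word=0x52
[7+:1] addr_hi=0 & 0x1 = 0x0; word=0x52
word = 0x52 → little-endian bytes:
  [0]=0x52

52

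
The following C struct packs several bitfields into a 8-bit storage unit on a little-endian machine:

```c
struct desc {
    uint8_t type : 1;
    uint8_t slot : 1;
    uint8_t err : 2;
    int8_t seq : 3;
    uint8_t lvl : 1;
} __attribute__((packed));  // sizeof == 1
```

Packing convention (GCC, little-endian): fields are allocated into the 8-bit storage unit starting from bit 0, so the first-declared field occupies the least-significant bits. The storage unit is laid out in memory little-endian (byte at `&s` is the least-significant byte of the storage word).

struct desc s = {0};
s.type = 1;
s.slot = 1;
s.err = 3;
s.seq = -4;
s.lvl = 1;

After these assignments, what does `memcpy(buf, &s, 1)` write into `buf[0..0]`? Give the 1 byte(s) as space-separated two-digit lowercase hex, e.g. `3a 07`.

type (1b) val=1 bits=0x1 at bit 0: 0x01
slot (1b) val=1 bits=0x1 at bit 1: 0x03
err (2b) val=3 bits=0x3 at bit 2: 0x0f
seq (3b) val=-4 bits=0x4 at bit 4: 0x4f
lvl (1b) val=1 bits=0x1 at bit 7: 0xcf
word = 0xcf → little-endian bytes:
  [0]=0xcf

cf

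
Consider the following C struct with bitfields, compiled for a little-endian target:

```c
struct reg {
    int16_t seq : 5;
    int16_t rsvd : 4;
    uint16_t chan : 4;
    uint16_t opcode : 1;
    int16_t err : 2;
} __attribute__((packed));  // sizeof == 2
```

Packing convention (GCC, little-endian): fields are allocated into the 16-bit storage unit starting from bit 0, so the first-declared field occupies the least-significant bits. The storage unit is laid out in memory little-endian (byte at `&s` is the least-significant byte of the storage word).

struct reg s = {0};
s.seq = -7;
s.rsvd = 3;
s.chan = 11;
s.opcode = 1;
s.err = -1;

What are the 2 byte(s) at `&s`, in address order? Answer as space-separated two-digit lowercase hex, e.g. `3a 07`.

79 f6

seq:5 = -7 → 0x19 << 0 → word 0x0019
rsvd:4 = 3 → 0x3 << 5 → word 0x0079
chan:4 = 11 → 0xb << 9 → word 0x1679
opcode:1 = 1 → 0x1 << 13 → word 0x3679
err:2 = -1 → 0x3 << 14 → word 0xf679
word = 0xf679 → little-endian bytes:
  [0]=0x79  [1]=0xf6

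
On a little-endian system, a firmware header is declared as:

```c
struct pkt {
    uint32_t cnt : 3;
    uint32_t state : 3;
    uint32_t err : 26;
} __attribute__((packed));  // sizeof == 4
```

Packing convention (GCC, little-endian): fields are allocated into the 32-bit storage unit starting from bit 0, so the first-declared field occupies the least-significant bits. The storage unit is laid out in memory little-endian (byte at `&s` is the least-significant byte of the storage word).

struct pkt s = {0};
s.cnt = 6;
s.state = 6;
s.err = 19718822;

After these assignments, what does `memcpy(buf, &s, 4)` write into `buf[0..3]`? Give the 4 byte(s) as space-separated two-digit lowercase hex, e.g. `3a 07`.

cnt (3b) val=6 bits=0x6 at bit 0: 0x00000006
state (3b) val=6 bits=0x6 at bit 3: 0x00000036
err (26b) val=19718822 bits=0x12ce2a6 at bit 6: 0x4b38a9b6
word = 0x4b38a9b6 → little-endian bytes:
  [0]=0xb6  [1]=0xa9  [2]=0x38  [3]=0x4b

b6 a9 38 4b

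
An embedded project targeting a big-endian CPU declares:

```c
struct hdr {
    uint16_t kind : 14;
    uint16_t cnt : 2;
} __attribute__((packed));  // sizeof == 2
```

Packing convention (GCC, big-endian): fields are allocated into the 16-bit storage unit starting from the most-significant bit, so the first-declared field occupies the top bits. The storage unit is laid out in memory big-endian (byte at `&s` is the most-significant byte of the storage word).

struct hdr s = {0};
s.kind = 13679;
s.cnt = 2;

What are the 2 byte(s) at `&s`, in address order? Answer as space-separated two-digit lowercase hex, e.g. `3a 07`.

d5 be

[2+:14] kind=13679 & 0x3fff = 0x356f; word=0xd5bc
[0+:2] cnt=2 & 0x3 = 0x2; word=0xd5be
word = 0xd5be → big-endian bytes:
  [0]=0xd5  [1]=0xbe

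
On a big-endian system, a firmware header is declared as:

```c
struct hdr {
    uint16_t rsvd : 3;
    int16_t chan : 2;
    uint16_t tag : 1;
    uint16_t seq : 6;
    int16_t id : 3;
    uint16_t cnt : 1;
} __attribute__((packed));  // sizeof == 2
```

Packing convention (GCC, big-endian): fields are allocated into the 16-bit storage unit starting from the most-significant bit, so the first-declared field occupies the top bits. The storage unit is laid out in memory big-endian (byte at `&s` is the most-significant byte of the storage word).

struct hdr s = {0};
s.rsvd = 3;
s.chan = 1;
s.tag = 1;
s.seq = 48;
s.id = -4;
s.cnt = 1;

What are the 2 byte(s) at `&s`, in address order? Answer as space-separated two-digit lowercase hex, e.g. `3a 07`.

6f 09

[13+:3] rsvd=3 & 0x7 = 0x3; word=0x6000
[11+:2] chan=1 & 0x3 = 0x1; word=0x6800
[10+:1] tag=1 & 0x1 = 0x1; word=0x6c00
[4+:6] seq=48 & 0x3f = 0x30; word=0x6f00
[1+:3] id=-4 & 0x7 = 0x4; word=0x6f08
[0+:1] cnt=1 & 0x1 = 0x1; word=0x6f09
word = 0x6f09 → big-endian bytes:
  [0]=0x6f  [1]=0x09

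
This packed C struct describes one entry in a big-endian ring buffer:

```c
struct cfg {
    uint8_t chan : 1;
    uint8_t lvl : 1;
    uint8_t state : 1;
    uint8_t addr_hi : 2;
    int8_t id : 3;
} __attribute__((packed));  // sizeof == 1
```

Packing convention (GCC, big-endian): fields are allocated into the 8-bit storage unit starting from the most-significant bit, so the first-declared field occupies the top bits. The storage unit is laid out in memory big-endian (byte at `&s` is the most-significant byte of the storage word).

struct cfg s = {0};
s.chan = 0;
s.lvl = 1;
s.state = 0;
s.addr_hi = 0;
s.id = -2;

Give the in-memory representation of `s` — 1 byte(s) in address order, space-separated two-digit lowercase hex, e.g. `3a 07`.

46

chan:1 = 0 → 0x0 << 7 → word 0x00
lvl:1 = 1 → 0x1 << 6 → word 0x40
state:1 = 0 → 0x0 << 5 → word 0x40
addr_hi:2 = 0 → 0x0 << 3 → word 0x40
id:3 = -2 → 0x6 << 0 → word 0x46
word = 0x46 → big-endian bytes:
  [0]=0x46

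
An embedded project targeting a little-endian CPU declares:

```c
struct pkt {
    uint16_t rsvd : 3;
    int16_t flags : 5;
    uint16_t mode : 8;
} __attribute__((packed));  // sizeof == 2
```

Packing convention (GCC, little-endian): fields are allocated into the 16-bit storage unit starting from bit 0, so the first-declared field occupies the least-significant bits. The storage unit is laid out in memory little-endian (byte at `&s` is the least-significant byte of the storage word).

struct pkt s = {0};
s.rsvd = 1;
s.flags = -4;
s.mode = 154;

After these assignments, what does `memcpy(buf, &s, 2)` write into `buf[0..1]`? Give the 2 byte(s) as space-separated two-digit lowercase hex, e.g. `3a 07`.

e1 9a

rsvd (3b) val=1 bits=0x1 at bit 0: 0x0001
flags (5b) val=-4 bits=0x1c at bit 3: 0x00e1
mode (8b) val=154 bits=0x9a at bit 8: 0x9ae1
word = 0x9ae1 → little-endian bytes:
  [0]=0xe1  [1]=0x9a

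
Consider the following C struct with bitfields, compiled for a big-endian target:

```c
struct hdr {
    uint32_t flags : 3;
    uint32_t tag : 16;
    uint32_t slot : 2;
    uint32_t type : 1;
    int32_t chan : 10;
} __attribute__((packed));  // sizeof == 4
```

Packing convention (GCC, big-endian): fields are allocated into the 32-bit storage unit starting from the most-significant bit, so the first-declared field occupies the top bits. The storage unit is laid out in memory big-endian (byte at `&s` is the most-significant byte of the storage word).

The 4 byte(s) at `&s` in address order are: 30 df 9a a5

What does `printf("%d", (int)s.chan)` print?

[0]=0x30 [1]=0xdf [2]=0x9a [3]=0xa5 (big-endian) → word 0x30df9aa5
flags:3 @ bit 29 → (0x30df9aa5>>29)&0x7 = 0x1
tag:16 @ bit 13 → (0x30df9aa5>>13)&0xffff = 0x86fc
slot:2 @ bit 11 → (0x30df9aa5>>11)&0x3 = 0x3
type:1 @ bit 10 → (0x30df9aa5>>10)&0x1 = 0x0
chan:10 @ bit 0 → (0x30df9aa5>>0)&0x3ff = 0x2a5  ←
chan signed 10b, MSB=1: 677 - 1024 = -347

-347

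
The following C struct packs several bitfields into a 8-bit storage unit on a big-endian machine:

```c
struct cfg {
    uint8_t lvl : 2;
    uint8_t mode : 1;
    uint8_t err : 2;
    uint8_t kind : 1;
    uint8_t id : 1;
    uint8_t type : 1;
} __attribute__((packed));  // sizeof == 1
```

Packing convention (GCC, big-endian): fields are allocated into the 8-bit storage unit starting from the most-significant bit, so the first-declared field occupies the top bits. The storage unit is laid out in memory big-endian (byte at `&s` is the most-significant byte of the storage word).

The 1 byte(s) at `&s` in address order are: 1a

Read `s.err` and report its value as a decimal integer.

3

[0]=0x1a (big-endian) → word 0x1a
lvl [6+:2] = (word>>6) & 0x3 = 0
mode [5+:1] = (word>>5) & 0x1 = 0
err [3+:2] = (word>>3) & 0x3 = 3  ←
kind [2+:1] = (word>>2) & 0x1 = 0
id [1+:1] = (word>>1) & 0x1 = 1
type [0+:1] = (word>>0) & 0x1 = 0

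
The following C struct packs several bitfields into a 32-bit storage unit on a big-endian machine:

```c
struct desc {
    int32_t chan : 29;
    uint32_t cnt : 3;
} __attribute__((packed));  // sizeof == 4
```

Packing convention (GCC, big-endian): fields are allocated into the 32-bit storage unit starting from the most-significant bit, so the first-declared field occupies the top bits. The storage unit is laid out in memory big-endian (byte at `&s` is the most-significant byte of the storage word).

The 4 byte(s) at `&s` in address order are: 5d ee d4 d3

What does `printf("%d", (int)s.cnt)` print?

3

[0]=0x5d [1]=0xee [2]=0xd4 [3]=0xd3 (big-endian) → word 0x5deed4d3
chan [3+:29] = (word>>3) & 0x1fffffff = 196991642
cnt [0+:3] = (word>>0) & 0x7 = 3  ←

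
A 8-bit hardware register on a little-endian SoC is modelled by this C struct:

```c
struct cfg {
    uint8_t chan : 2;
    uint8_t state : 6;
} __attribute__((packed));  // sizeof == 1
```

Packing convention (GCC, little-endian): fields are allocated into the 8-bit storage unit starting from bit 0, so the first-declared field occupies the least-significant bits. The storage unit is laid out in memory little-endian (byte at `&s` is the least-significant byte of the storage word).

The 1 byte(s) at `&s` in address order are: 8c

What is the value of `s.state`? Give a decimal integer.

35

[0]=0x8c (little-endian) → word 0x8c
chan:2 @ bit 0 → (0x8c>>0)&0x3 = 0x0
state:6 @ bit 2 → (0x8c>>2)&0x3f = 0x23  ←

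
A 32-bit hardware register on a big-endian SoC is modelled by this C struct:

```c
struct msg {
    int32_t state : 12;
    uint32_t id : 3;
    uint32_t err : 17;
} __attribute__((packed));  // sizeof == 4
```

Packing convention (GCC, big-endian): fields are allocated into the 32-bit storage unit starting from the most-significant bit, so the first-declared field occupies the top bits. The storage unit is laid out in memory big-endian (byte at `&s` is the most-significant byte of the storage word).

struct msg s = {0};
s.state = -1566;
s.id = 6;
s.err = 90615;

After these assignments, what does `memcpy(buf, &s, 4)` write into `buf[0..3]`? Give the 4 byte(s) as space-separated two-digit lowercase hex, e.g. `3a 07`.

[20+:12] state=-1566 & 0xfff = 0x9e2; word=0x9e200000
[17+:3] id=6 & 0x7 = 0x6; word=0x9e2c0000
[0+:17] err=90615 & 0x1ffff = 0x161f7; word=0x9e2d61f7
word = 0x9e2d61f7 → big-endian bytes:
  [0]=0x9e  [1]=0x2d  [2]=0x61  [3]=0xf7

9e 2d 61 f7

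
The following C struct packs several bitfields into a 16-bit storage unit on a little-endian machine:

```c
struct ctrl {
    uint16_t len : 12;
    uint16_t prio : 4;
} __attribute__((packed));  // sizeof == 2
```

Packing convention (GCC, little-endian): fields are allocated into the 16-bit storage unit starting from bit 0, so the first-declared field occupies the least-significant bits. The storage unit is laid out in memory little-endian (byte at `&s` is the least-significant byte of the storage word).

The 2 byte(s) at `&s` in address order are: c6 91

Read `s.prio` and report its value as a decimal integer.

9

[0]=0xc6 [1]=0x91 (little-endian) → word 0x91c6
len [0+:12] = (word>>0) & 0xfff = 454
prio [12+:4] = (word>>12) & 0xf = 9  ←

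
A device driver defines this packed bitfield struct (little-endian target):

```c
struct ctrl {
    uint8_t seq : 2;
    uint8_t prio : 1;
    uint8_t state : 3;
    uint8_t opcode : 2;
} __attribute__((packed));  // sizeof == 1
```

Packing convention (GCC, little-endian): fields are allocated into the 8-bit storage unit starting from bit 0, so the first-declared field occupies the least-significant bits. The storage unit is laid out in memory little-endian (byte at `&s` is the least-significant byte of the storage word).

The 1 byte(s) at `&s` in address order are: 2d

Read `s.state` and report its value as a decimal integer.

[0]=0x2d (little-endian) → word 0x2d
seq:2 @ bit 0 → (0x2d>>0)&0x3 = 0x1
prio:1 @ bit 2 → (0x2d>>2)&0x1 = 0x1
state:3 @ bit 3 → (0x2d>>3)&0x7 = 0x5  ←
opcode:2 @ bit 6 → (0x2d>>6)&0x3 = 0x0

5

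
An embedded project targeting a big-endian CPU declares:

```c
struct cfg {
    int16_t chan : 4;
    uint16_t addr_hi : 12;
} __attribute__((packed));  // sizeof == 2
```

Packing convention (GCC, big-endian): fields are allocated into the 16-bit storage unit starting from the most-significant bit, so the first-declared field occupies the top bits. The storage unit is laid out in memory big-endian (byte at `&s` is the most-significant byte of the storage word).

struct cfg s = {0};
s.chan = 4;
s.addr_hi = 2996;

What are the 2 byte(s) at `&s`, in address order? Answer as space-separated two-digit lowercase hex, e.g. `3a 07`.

chan:4 = 4 → 0x4 << 12 → word 0x4000
addr_hi:12 = 2996 → 0xbb4 << 0 → word 0x4bb4
word = 0x4bb4 → big-endian bytes:
  [0]=0x4b  [1]=0xb4

4b b4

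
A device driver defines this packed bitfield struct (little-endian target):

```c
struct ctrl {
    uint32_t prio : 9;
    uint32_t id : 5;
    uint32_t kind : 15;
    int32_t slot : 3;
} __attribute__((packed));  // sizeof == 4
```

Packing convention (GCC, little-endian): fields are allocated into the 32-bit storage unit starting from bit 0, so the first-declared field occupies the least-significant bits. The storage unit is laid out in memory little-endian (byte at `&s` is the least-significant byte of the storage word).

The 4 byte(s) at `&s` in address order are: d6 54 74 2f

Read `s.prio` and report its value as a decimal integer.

[0]=0xd6 [1]=0x54 [2]=0x74 [3]=0x2f (little-endian) → word 0x2f7454d6
prio [0+:9] = (word>>0) & 0x1ff = 214  ←
id [9+:5] = (word>>9) & 0x1f = 10
kind [14+:15] = (word>>14) & 0x7fff = 15825
slot [29+:3] = (word>>29) & 0x7 = 1

214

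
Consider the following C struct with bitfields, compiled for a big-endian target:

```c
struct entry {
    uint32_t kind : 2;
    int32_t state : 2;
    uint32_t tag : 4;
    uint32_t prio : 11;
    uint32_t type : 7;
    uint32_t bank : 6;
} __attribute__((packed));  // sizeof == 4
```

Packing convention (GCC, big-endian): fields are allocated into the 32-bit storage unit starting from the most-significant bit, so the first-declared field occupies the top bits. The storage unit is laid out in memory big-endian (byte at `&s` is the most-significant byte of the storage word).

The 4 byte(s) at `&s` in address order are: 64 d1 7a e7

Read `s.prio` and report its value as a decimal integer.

[0]=0x64 [1]=0xd1 [2]=0x7a [3]=0xe7 (big-endian) → word 0x64d17ae7
kind:2 @ bit 30 → (0x64d17ae7>>30)&0x3 = 0x1
state:2 @ bit 28 → (0x64d17ae7>>28)&0x3 = 0x2
tag:4 @ bit 24 → (0x64d17ae7>>24)&0xf = 0x4
prio:11 @ bit 13 → (0x64d17ae7>>13)&0x7ff = 0x68b  ←
type:7 @ bit 6 → (0x64d17ae7>>6)&0x7f = 0x6b
bank:6 @ bit 0 → (0x64d17ae7>>0)&0x3f = 0x27

1675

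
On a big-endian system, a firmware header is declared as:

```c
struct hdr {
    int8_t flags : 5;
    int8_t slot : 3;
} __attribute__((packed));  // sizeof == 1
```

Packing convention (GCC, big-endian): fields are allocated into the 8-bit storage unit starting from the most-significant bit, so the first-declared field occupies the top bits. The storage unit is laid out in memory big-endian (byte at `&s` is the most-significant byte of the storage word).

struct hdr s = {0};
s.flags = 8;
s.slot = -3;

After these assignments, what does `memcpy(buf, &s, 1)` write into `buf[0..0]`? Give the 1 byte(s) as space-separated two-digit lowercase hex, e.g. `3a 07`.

45

flags (5b) val=8 bits=0x8 at bit 3: 0x40
slot (3b) val=-3 bits=0x5 at bit 0: 0x45
word = 0x45 → big-endian bytes:
  [0]=0x45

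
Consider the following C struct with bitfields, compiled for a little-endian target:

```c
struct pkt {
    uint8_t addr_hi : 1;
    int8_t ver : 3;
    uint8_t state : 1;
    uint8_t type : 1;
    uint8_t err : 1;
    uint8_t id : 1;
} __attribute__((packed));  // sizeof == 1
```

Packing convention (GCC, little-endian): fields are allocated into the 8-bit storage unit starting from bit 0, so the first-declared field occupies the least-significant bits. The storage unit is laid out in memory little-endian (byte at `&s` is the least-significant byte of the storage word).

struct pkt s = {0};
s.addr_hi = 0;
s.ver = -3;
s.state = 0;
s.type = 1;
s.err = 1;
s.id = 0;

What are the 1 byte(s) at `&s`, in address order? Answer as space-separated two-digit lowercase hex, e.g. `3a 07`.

[0+:1] addr_hi=0 & 0x1 = 0x0; word=0x00
[1+:3] ver=-3 & 0x7 = 0x5; word=0x0a
[4+:1] state=0 & 0x1 = 0x0; word=0x0a
[5+:1] type=1 & 0x1 = 0x1; word=0x2a
[6+:1] err=1 & 0x1 = 0x1; word=0x6a
[7+:1] id=0 & 0x1 = 0x0; word=0x6a
word = 0x6a → little-endian bytes:
  [0]=0x6a

6a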